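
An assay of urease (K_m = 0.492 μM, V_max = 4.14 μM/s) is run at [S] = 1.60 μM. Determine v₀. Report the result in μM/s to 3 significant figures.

3.17 μM/s

v = Vmax·[S]/(Km + [S]) = 4.14 × 1.60 / (0.492 + 1.60)
  = 6.624 / 2.092 = 3.17 μM/s.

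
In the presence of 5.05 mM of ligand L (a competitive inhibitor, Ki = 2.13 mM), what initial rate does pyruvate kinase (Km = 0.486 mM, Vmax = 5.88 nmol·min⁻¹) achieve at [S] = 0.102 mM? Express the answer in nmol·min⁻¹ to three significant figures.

0.345 nmol·min⁻¹

With α = 1 + [I]/Ki = 1 + 5.05/2.13 = 3.371, the competitive rate law is v = Vmax[S] / (αKm + [S]).
v = 5.88×0.102 / (3.371×0.486 + 0.102) = 0.5998/1.740 = 0.345 nmol·min⁻¹.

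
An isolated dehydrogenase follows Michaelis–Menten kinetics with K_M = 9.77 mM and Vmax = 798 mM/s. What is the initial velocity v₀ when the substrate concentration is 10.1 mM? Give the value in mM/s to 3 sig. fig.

[S]/(Km+[S]) = 10.1/19.87 = 0.5083, the fractional saturation.
v = 0.5083 × Vmax = 0.5083 × 798 = 406 mM/s.

406 mM/s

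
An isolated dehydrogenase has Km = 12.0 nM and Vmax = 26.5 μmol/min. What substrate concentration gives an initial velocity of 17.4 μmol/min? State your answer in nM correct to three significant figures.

Rearranging v = Vmax[S]/(Km+[S]) gives [S] = Km·v/(Vmax − v).
[S] = 12.0 × 17.4 / (26.5 − 17.4) = 208.8/9.100 = 22.9 nM.

22.9 nM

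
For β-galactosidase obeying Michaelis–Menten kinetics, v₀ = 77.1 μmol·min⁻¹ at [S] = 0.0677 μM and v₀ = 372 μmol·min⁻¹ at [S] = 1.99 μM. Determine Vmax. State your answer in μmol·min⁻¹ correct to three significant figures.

From v = Vmax[S]/(Km+[S]), each point gives Vmax = v(Km+[S])/[S].
Equating: 77.1(Km+0.0677)/0.0677 = 372(Km+1.99)/1.99.
1139·Km + 77.1 = 186.9·Km + 372, so (1139 − 186.9)·Km = 372 − 77.1.
Km = 294.9/951.9 = 0.310 μM; then Vmax = 77.1(0.310+0.0677)/0.0677 = 430 μmol·min⁻¹.

430 μmol·min⁻¹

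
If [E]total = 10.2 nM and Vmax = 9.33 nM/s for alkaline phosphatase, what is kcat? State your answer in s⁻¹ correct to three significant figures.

0.915 s⁻¹

kcat = Vmax/[E]total = 9.33 nM/s / 10.2 nM = 0.915 s⁻¹.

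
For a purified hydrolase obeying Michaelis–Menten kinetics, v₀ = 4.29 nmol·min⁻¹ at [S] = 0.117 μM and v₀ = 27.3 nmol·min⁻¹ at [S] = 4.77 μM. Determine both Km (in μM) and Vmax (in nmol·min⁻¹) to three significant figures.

Km = 0.744 μM; Vmax = 31.6 nmol·min⁻¹

In reciprocal form, 1/v = (Km/Vmax)·(1/[S]) + 1/Vmax. The two points give (1/[S], 1/v) = (8.547, 0.2331) and (0.2096, 0.03663).
Slope = (0.2331 − 0.03663)/(8.547 − 0.2096) = 0.02357; intercept = 0.2331 − 0.02357×8.547 = 0.03169.
Vmax = 1/intercept = 31.6 nmol·min⁻¹; Km = slope × Vmax = 0.02357 × 31.6 = 0.744 μM.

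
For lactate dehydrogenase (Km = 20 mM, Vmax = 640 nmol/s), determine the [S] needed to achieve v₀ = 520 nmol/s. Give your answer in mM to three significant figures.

86.7 mM

Rearranging v = Vmax[S]/(Km+[S]) gives [S] = Km·v/(Vmax − v).
[S] = 20 × 520 / (640 − 520) = 10400/120.0 = 86.7 mM.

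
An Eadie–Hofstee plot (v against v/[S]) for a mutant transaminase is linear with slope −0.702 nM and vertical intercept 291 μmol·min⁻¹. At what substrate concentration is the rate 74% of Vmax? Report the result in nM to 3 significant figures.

2.00 nM

The Eadie–Hofstee slope gives Km = 0.702 nM (slope = −Km).
v/Vmax = [S]/(Km+[S]) = 0.74 ⇒ [S] = Km·0.74/(1−0.74) = 0.702 × 2.846 = 2.00 nM.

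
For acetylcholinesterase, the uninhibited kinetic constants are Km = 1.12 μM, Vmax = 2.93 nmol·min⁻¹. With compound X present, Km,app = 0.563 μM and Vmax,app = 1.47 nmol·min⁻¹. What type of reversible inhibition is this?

uncompetitive

Both Km and Vmax decrease by the same factor (~1.99-fold) — characteristic of uncompetitive inhibition.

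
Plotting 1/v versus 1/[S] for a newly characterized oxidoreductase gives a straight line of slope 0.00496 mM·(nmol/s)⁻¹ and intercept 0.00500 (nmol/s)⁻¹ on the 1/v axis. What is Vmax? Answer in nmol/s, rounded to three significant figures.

200 nmol/s

The y-intercept of a Lineweaver–Burk plot equals 1/Vmax, so Vmax = 1/0.00500 = 200 nmol/s.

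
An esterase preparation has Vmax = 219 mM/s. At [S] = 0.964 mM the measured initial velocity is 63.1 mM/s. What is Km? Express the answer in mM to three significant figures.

From v = Vmax[S]/(Km+[S]), Km = [S](Vmax − v)/v.
Km = 0.964 × (219 − 63.1) / 63.1 = 150.3/63.1 = 2.38 mM.

2.38 mM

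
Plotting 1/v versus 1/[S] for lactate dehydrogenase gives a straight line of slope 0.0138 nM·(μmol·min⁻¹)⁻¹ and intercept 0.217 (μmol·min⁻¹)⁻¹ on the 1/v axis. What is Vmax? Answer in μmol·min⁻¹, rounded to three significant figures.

The y-intercept of a Lineweaver–Burk plot equals 1/Vmax, so Vmax = 1/0.217 = 4.61 μmol·min⁻¹.

4.61 μmol·min⁻¹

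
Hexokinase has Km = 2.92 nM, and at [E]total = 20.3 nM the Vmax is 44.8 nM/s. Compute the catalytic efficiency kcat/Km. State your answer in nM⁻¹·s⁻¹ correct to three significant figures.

kcat = Vmax/[E]total = 44.8/20.3 = 2.21 s⁻¹.
kcat/Km = 2.21/2.92 = 0.756 nM⁻¹·s⁻¹.

0.756 nM⁻¹·s⁻¹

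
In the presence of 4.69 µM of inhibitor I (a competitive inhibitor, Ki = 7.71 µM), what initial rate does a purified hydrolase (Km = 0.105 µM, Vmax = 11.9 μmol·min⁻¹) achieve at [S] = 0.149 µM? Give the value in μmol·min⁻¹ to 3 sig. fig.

With α = 1 + [I]/Ki = 1 + 4.69/7.71 = 1.608, the competitive rate law is v = Vmax[S] / (αKm + [S]).
v = 11.9×0.149 / (1.608×0.105 + 0.149) = 1.773/0.3179 = 5.58 μmol·min⁻¹.

5.58 μmol·min⁻¹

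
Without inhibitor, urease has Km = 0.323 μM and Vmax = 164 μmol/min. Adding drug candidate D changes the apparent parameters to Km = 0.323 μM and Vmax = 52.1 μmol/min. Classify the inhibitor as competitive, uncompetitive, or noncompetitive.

noncompetitive

Vmax decreases (164 → 52.1 μmol/min) while Km is unchanged — pure noncompetitive inhibition.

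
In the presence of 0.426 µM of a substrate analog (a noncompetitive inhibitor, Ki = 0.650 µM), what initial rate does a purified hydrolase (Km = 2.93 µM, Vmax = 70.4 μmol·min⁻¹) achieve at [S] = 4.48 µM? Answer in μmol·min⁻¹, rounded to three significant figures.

25.7 μmol·min⁻¹

α = 1 + [I]/Ki = 1 + 0.426/0.650 = 1.655.
For a noncompetitive inhibitor, Vmax is reduced to Vmax/α while Km is unchanged: Km,app = 2.93 µM, Vmax,app = 42.5 μmol·min⁻¹.
v = Vmax,app·[S]/(Km,app + [S]) = 42.5 × 4.48/(2.93 + 4.48) = 25.7 μmol·min⁻¹.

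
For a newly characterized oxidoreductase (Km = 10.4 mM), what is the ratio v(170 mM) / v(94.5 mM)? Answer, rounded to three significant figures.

Since Vmax cancels, v₂/v₁ = [S]₂(Km+[S]₁) / [S]₁(Km+[S]₂).
= 170×(10.4+94.5) / (94.5×(10.4+170)) = 17830/17050 = 1.05.

1.05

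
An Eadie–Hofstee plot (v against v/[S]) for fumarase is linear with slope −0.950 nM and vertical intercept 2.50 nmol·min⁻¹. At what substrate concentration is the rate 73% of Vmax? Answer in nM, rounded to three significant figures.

The Eadie–Hofstee slope gives Km = 0.950 nM (slope = −Km).
v/Vmax = [S]/(Km+[S]) = 0.73 ⇒ [S] = Km·0.73/(1−0.73) = 0.950 × 2.704 = 2.57 nM.

2.57 nM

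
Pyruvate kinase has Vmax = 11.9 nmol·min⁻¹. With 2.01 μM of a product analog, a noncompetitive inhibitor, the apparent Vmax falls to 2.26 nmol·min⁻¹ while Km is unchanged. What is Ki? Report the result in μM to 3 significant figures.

Noncompetitive: Vmax,app = Vmax/α with α = 1 + [I]/Ki.
α = Vmax/Vmax,app = 11.9/2.26 = 5.265.
Since α = 1 + [I]/Ki, [I]/Ki = 5.265 − 1 = 4.265 and Ki = 2.01/4.265 = 0.471 μM.

0.471 μM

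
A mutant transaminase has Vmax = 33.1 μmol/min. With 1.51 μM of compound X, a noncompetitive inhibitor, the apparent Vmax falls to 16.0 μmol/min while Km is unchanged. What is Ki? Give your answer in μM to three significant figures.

Noncompetitive: Vmax,app = Vmax/α with α = 1 + [I]/Ki.
α = Vmax/Vmax,app = 33.1/16.0 = 2.069.
Ki = [I]/(α − 1) = 1.51/1.069 = 1.41 μM.

1.41 μM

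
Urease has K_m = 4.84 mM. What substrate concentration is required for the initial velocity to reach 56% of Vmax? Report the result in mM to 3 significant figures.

v/Vmax = [S]/(Km+[S]) = 0.56, so [S] = Km·0.56/(1 − 0.56) = 4.84 × 1.273.
[S] = 6.16 mM.

6.16 mM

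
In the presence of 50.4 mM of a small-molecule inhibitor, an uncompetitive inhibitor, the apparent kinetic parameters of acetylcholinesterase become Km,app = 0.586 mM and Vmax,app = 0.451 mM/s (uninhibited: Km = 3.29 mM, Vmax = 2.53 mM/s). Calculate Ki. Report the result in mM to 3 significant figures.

10.9 mM

Uncompetitive: Vmax,app = Vmax/α (and Km,app = Km/α) with α = 1 + [I]/Ki.
α = Vmax/Vmax,app = 2.53/0.451 = 5.610.
Since α = 1 + [I]/Ki, [I]/Ki = 5.610 − 1 = 4.610 and Ki = 50.4/4.610 = 10.9 mM.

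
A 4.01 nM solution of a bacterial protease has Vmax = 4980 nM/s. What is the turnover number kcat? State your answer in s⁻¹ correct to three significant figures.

1240 s⁻¹

kcat = Vmax/[E]total = 4980 nM/s / 4.01 nM = 1240 s⁻¹.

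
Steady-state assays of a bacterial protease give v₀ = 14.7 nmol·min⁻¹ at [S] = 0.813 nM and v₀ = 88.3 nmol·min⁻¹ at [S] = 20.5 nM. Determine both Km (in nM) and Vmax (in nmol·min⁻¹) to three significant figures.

Km = 5.34 nM; Vmax = 111 nmol·min⁻¹

In reciprocal form, 1/v = (Km/Vmax)·(1/[S]) + 1/Vmax. The two points give (1/[S], 1/v) = (1.230, 0.06803) and (0.04878, 0.01133).
Slope = (0.06803 − 0.01133)/(1.230 − 0.04878) = 0.04800; intercept = 0.06803 − 0.04800×1.230 = 0.008983.
Vmax = 1/intercept = 111 nmol·min⁻¹; Km = slope × Vmax = 0.04800 × 111 = 5.34 nM.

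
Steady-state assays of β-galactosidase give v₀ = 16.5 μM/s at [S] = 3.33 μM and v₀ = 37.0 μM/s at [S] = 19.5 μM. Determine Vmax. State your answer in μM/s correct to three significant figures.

49.7 μM/s

In reciprocal form, 1/v = (Km/Vmax)·(1/[S]) + 1/Vmax. The two points give (1/[S], 1/v) = (0.3003, 0.06061) and (0.05128, 0.02703).
Slope = (0.06061 − 0.02703)/(0.3003 − 0.05128) = 0.1348; intercept = 0.06061 − 0.1348×0.3003 = 0.02011.
Vmax = 1/intercept = 49.7 μM/s; Km = slope × Vmax = 0.1348 × 49.7 = 6.70 μM.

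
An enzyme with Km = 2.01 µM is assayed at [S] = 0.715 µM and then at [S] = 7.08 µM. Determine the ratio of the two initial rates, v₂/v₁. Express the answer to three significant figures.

Since Vmax cancels, v₂/v₁ = [S]₂(Km+[S]₁) / [S]₁(Km+[S]₂).
= 7.08×(2.01+0.715) / (0.715×(2.01+7.08)) = 19.29/6.499 = 2.97.

2.97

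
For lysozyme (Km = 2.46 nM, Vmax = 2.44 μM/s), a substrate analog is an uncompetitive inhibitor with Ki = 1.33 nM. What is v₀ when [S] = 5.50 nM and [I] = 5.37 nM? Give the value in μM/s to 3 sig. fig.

0.445 μM/s

α = 1 + [I]/Ki = 1 + 5.37/1.33 = 5.038.
For an uncompetitive inhibitor, both parameters are divided by α, giving Vmax/α and Km/α: Km,app = 0.488 nM, Vmax,app = 0.484 μM/s.
v = Vmax,app·[S]/(Km,app + [S]) = 0.484 × 5.50/(0.488 + 5.50) = 0.445 μM/s.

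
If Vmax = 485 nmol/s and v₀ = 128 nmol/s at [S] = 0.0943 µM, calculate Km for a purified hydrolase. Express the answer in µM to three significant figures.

From v = Vmax[S]/(Km+[S]), Km = [S](Vmax − v)/v.
Km = 0.0943 × (485 − 128) / 128 = 33.67/128 = 0.263 µM.

0.263 µM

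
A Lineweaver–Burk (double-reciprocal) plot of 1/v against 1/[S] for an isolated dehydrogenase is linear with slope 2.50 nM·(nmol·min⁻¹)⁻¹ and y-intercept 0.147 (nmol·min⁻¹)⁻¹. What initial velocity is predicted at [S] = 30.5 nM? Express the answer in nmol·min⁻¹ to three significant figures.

4.37 nmol·min⁻¹

The y-intercept is 1/Vmax, so Vmax = 1/0.147 = 6.80 nmol·min⁻¹.
The slope is Km/Vmax, so Km = 2.50 × 6.80 = 17.0 nM.
Then v = 6.80 × 30.5/(17.0 + 30.5) = 4.37 nmol·min⁻¹.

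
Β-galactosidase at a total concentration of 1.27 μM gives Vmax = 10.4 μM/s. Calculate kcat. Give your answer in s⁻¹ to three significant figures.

kcat = Vmax/[E]total = 10.4 μM/s / 1.27 μM = 8.19 s⁻¹.

8.19 s⁻¹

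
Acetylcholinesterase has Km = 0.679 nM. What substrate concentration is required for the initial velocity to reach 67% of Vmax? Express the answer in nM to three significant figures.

1.38 nM

v/Vmax = [S]/(Km+[S]) = 0.67, so [S] = Km·0.67/(1 − 0.67) = 0.679 × 2.030.
[S] = 1.38 nM.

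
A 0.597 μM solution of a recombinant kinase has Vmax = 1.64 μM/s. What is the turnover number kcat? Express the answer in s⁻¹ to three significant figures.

2.75 s⁻¹

kcat = Vmax/[E]total = 1.64 μM/s / 0.597 μM = 2.75 s⁻¹.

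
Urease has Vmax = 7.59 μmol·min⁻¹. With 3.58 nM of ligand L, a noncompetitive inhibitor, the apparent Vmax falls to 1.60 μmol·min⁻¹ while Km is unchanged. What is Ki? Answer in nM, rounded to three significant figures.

Noncompetitive: Vmax,app = Vmax/α with α = 1 + [I]/Ki.
α = Vmax/Vmax,app = 7.59/1.60 = 4.744.
Since α = 1 + [I]/Ki, [I]/Ki = 4.744 − 1 = 3.744 and Ki = 3.58/3.744 = 0.956 nM.

0.956 nM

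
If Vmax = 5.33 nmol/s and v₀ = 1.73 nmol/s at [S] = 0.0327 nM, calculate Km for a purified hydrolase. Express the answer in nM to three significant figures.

0.0680 nM

From v = Vmax[S]/(Km+[S]), Km = [S](Vmax − v)/v.
Km = 0.0327 × (5.33 − 1.73) / 1.73 = 0.1177/1.73 = 0.0680 nM.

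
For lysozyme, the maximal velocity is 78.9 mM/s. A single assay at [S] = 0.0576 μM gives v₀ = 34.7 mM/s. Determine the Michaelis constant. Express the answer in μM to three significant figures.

0.0734 μM

From v = Vmax[S]/(Km+[S]), Km = [S](Vmax − v)/v.
Km = 0.0576 × (78.9 − 34.7) / 34.7 = 2.546/34.7 = 0.0734 μM.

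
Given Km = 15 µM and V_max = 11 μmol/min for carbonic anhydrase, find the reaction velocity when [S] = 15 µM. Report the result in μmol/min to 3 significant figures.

5.50 μmol/min

[S]/(Km+[S]) = 15/30.00 = 0.5000, the fractional saturation.
v = 0.5000 × Vmax = 0.5000 × 11 = 5.50 μmol/min.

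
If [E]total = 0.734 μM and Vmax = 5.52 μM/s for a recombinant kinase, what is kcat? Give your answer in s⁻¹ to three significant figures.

kcat = Vmax/[E]total = 5.52 μM/s / 0.734 μM = 7.52 s⁻¹.

7.52 s⁻¹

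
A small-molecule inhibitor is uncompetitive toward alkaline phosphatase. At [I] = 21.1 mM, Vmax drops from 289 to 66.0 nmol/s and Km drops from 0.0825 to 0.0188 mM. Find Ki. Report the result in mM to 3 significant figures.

6.24 mM

Uncompetitive: Vmax,app = Vmax/α (and Km,app = Km/α) with α = 1 + [I]/Ki.
α = Vmax/Vmax,app = 289/66.0 = 4.379.
Ki = [I]/(α − 1) = 21.1/3.379 = 6.24 mM.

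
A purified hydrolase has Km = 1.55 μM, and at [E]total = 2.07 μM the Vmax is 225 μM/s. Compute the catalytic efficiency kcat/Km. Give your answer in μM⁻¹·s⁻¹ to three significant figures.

kcat = Vmax/[E]total = 225/2.07 = 109 s⁻¹.
kcat/Km = 109/1.55 = 70.1 μM⁻¹·s⁻¹.

70.1 μM⁻¹·s⁻¹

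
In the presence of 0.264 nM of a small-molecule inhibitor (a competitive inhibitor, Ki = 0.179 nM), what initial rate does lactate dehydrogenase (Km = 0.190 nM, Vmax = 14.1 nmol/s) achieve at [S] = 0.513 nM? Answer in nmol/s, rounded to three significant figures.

7.36 nmol/s

With α = 1 + [I]/Ki = 1 + 0.264/0.179 = 2.475, the competitive rate law is v = Vmax[S] / (αKm + [S]).
v = 14.1×0.513 / (2.475×0.190 + 0.513) = 7.233/0.9832 = 7.36 nmol/s.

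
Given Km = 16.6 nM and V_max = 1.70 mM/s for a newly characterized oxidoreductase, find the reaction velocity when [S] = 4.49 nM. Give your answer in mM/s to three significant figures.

0.362 mM/s

v = Vmax·[S]/(Km + [S]) = 1.70 × 4.49 / (16.6 + 4.49)
  = 7.633 / 21.09 = 0.362 mM/s.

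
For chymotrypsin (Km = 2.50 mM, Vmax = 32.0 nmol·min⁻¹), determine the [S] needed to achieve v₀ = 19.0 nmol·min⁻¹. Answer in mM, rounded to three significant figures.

Rearranging v = Vmax[S]/(Km+[S]) gives [S] = Km·v/(Vmax − v).
[S] = 2.50 × 19.0 / (32.0 − 19.0) = 47.50/13.00 = 3.65 mM.

3.65 mM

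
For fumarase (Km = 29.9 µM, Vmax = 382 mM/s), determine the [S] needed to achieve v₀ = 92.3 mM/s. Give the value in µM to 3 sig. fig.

9.53 µM

The required fractional saturation is v/Vmax = 92.3/382 = 0.2416.
Then [S]/(Km+[S]) = 0.2416 ⇒ [S] = 29.9 × 0.2416/(1 − 0.2416) = 9.53 µM.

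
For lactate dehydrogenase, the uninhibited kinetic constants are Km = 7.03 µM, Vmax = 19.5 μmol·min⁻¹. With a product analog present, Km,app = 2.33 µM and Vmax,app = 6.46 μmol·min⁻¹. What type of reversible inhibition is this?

Both Km and Vmax decrease by the same factor (~3.02-fold) — characteristic of uncompetitive inhibition.

uncompetitive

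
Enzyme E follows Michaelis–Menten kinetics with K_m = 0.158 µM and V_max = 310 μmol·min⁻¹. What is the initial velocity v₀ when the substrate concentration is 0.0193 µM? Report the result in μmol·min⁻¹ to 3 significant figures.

[S]/(Km+[S]) = 0.0193/0.1773 = 0.1089, the fractional saturation.
v = 0.1089 × Vmax = 0.1089 × 310 = 33.7 μmol·min⁻¹.

33.7 μmol·min⁻¹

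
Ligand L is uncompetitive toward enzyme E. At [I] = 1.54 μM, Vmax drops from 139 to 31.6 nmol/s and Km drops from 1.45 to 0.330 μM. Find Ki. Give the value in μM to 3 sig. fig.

Uncompetitive: Vmax,app = Vmax/α (and Km,app = Km/α) with α = 1 + [I]/Ki.
α = Vmax/Vmax,app = 139/31.6 = 4.399.
Since α = 1 + [I]/Ki, [I]/Ki = 4.399 − 1 = 3.399 and Ki = 1.54/3.399 = 0.453 μM.

0.453 μM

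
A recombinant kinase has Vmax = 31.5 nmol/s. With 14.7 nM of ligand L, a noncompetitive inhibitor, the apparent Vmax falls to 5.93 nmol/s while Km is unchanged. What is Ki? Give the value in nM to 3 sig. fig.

3.41 nM

Noncompetitive: Vmax,app = Vmax/α with α = 1 + [I]/Ki.
α = Vmax/Vmax,app = 31.5/5.93 = 5.312.
Since α = 1 + [I]/Ki, [I]/Ki = 5.312 − 1 = 4.312 and Ki = 14.7/4.312 = 3.41 nM.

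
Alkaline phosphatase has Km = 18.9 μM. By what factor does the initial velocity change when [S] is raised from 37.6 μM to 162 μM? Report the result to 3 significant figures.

Since Vmax cancels, v₂/v₁ = [S]₂(Km+[S]₁) / [S]₁(Km+[S]₂).
= 162×(18.9+37.6) / (37.6×(18.9+162)) = 9153/6802 = 1.35.

1.35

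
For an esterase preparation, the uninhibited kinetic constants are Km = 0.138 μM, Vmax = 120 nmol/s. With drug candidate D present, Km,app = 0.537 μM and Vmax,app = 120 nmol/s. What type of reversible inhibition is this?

competitive

Km increases (0.138 → 0.537 μM) while Vmax is unchanged — the hallmark of competitive inhibition.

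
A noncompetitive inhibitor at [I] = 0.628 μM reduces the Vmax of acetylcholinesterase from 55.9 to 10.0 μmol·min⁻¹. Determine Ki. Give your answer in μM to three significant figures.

0.137 μM

Noncompetitive: Vmax,app = Vmax/α with α = 1 + [I]/Ki.
α = Vmax/Vmax,app = 55.9/10.0 = 5.590.
Ki = [I]/(α − 1) = 0.628/4.590 = 0.137 μM.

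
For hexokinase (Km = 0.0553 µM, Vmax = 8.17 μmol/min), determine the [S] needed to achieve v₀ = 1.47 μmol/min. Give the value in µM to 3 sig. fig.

Rearranging v = Vmax[S]/(Km+[S]) gives [S] = Km·v/(Vmax − v).
[S] = 0.0553 × 1.47 / (8.17 − 1.47) = 0.08129/6.700 = 0.0121 µM.

0.0121 µM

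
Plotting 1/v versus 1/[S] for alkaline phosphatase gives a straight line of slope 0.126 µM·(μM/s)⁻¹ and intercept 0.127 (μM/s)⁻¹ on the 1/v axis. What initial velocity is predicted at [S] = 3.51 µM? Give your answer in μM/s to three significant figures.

6.14 μM/s

The y-intercept is 1/Vmax, so Vmax = 1/0.127 = 7.87 μM/s.
The slope is Km/Vmax, so Km = 0.126 × 7.87 = 0.992 µM.
Then v = 7.87 × 3.51/(0.992 + 3.51) = 6.14 μM/s.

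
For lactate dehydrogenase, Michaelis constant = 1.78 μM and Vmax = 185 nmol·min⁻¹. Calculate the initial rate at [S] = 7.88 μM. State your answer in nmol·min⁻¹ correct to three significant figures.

v = Vmax·[S]/(Km + [S]) = 185 × 7.88 / (1.78 + 7.88)
  = 1458 / 9.660 = 151 nmol·min⁻¹.

151 nmol·min⁻¹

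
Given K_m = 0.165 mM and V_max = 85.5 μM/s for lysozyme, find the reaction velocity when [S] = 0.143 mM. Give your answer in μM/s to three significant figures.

39.7 μM/s

v = Vmax·[S]/(Km + [S]) = 85.5 × 0.143 / (0.165 + 0.143)
  = 12.23 / 0.3080 = 39.7 μM/s.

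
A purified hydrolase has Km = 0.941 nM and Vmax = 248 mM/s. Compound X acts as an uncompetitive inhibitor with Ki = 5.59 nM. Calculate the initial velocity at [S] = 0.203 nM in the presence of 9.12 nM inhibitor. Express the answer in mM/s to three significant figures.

34.1 mM/s

α = 1 + [I]/Ki = 1 + 9.12/5.59 = 2.631.
For an uncompetitive inhibitor, both parameters are divided by α, giving Vmax/α and Km/α: Km,app = 0.358 nM, Vmax,app = 94.2 mM/s.
v = Vmax,app·[S]/(Km,app + [S]) = 94.2 × 0.203/(0.358 + 0.203) = 34.1 mM/s.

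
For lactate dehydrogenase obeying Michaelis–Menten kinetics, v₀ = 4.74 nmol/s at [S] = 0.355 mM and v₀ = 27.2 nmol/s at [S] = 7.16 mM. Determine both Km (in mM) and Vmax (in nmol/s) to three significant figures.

Km = 2.35 mM; Vmax = 36.1 nmol/s

From v = Vmax[S]/(Km+[S]), each point gives Vmax = v(Km+[S])/[S].
Equating: 4.74(Km+0.355)/0.355 = 27.2(Km+7.16)/7.16.
13.35·Km + 4.74 = 3.799·Km + 27.2, so (13.35 − 3.799)·Km = 27.2 − 4.74.
Km = 22.46/9.553 = 2.35 mM; then Vmax = 4.74(2.35+0.355)/0.355 = 36.1 nmol/s.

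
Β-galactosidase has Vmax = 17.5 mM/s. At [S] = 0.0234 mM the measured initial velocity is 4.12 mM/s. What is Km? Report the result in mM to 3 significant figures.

From v = Vmax[S]/(Km+[S]), Km = [S](Vmax − v)/v.
Km = 0.0234 × (17.5 − 4.12) / 4.12 = 0.3131/4.12 = 0.0760 mM.

0.0760 mM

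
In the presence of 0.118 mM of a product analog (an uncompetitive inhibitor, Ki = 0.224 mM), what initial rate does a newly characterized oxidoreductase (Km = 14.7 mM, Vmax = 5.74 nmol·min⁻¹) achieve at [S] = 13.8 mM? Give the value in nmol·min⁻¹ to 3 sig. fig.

α = 1 + [I]/Ki = 1 + 0.118/0.224 = 1.527.
For an uncompetitive inhibitor, both parameters are divided by α, giving Vmax/α and Km/α: Km,app = 9.63 mM, Vmax,app = 3.76 nmol·min⁻¹.
v = Vmax,app·[S]/(Km,app + [S]) = 3.76 × 13.8/(9.63 + 13.8) = 2.21 nmol·min⁻¹.

2.21 nmol·min⁻¹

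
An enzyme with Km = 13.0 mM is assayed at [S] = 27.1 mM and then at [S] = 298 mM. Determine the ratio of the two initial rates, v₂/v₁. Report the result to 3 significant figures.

1.42

The fractional saturations are [S]/(Km+[S]) = 27.1/40.10 = 0.6758 and 298/311.0 = 0.9582.
v₂/v₁ is just their ratio: 0.9582/0.6758 = 1.42.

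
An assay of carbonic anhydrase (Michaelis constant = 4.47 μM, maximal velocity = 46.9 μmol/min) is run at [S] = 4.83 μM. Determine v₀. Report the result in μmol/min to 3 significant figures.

24.4 μmol/min

v = Vmax·[S]/(Km + [S]) = 46.9 × 4.83 / (4.47 + 4.83)
  = 226.5 / 9.300 = 24.4 μmol/min.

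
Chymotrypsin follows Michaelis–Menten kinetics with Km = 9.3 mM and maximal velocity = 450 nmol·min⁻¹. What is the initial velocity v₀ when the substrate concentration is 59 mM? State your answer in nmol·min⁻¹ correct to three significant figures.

389 nmol·min⁻¹

v = Vmax·[S]/(Km + [S]) = 450 × 59 / (9.3 + 59)
  = 26550 / 68.30 = 389 nmol·min⁻¹.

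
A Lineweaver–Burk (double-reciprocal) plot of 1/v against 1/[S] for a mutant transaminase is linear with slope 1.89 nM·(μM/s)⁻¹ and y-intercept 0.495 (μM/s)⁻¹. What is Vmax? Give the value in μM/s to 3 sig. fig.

The y-intercept of a Lineweaver–Burk plot equals 1/Vmax, so Vmax = 1/0.495 = 2.02 μM/s.

2.02 μM/s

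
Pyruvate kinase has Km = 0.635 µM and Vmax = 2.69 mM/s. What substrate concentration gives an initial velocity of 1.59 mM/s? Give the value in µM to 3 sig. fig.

0.918 µM

The required fractional saturation is v/Vmax = 1.59/2.69 = 0.5911.
Then [S]/(Km+[S]) = 0.5911 ⇒ [S] = 0.635 × 0.5911/(1 − 0.5911) = 0.918 µM.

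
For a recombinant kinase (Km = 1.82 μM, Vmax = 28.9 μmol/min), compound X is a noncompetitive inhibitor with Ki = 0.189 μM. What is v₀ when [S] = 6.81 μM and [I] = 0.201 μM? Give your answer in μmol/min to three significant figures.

11.1 μmol/min

With α = 1 + [I]/Ki = 1 + 0.201/0.189 = 2.063, the noncompetitive rate law is v = (Vmax/α)·[S] / (Km + [S]).
v = (28.9/2.063)×6.81 / (1.82 + 6.81) = 95.38/8.630 = 11.1 μmol/min.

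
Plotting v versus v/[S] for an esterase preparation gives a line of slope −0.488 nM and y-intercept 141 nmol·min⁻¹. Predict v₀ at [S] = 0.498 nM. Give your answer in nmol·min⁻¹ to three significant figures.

In the Eadie–Hofstee form v = Vmax − Km·(v/[S]), the slope is −Km and the intercept is Vmax, so Km = 0.488 nM and Vmax = 141 nmol·min⁻¹.
v = 141 × 0.498/(0.488 + 0.498) = 71.2 nmol·min⁻¹.

71.2 nmol·min⁻¹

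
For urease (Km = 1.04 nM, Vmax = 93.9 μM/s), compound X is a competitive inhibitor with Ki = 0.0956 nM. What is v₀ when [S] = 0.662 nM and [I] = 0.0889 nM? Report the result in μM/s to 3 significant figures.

23.3 μM/s

With α = 1 + [I]/Ki = 1 + 0.0889/0.0956 = 1.930, the competitive rate law is v = Vmax[S] / (αKm + [S]).
v = 93.9×0.662 / (1.930×1.04 + 0.662) = 62.16/2.669 = 23.3 μM/s.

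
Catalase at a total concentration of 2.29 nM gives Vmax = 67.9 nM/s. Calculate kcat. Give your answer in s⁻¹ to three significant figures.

kcat = Vmax/[E]total = 67.9 nM/s / 2.29 nM = 29.7 s⁻¹.

29.7 s⁻¹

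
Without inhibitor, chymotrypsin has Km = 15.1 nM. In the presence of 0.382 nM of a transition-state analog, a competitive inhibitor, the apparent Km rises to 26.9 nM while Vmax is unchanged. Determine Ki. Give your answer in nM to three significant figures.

0.489 nM

Competitive: Km,app = α·Km with α = 1 + [I]/Ki.
α = Km,app/Km = 26.9/15.1 = 1.781.
Ki = [I]/(α − 1) = 0.382/0.7815 = 0.489 nM.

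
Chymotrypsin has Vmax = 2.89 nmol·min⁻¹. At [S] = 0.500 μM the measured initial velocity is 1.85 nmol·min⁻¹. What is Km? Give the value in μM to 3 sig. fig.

0.281 μM

v/Vmax = 1.85/2.89 = 0.6401 = [S]/(Km+[S]).
So Km + [S] = [S]/0.6401 = 0.7811 μM, giving Km = 0.7811 − 0.500 = 0.281 μM.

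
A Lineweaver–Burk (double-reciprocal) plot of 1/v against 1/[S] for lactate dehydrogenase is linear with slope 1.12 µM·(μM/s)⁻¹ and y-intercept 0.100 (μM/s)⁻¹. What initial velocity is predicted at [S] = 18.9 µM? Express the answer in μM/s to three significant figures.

The y-intercept is 1/Vmax, so Vmax = 1/0.100 = 10.0 μM/s.
The slope is Km/Vmax, so Km = 1.12 × 10.0 = 11.2 µM.
Then v = 10.0 × 18.9/(11.2 + 18.9) = 6.28 μM/s.

6.28 μM/s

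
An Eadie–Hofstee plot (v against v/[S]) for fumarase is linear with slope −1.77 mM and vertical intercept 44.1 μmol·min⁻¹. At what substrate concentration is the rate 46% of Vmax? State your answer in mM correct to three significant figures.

1.51 mM

The Eadie–Hofstee slope gives Km = 1.77 mM (slope = −Km).
v/Vmax = [S]/(Km+[S]) = 0.46 ⇒ [S] = Km·0.46/(1−0.46) = 1.77 × 0.8519 = 1.51 mM.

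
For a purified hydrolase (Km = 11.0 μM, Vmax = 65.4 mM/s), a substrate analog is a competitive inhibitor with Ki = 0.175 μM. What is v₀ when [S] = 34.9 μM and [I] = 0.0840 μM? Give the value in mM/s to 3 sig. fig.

44.6 mM/s

α = 1 + [I]/Ki = 1 + 0.0840/0.175 = 1.480.
For a competitive inhibitor, Vmax is unchanged and the apparent Km becomes α·Km: Km,app = 16.3 μM, Vmax,app = 65.4 mM/s.
v = Vmax,app·[S]/(Km,app + [S]) = 65.4 × 34.9/(16.3 + 34.9) = 44.6 mM/s.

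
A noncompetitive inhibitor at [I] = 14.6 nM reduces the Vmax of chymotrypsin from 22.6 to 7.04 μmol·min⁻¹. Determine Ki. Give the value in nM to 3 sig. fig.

Noncompetitive: Vmax,app = Vmax/α with α = 1 + [I]/Ki.
α = Vmax/Vmax,app = 22.6/7.04 = 3.210.
Ki = [I]/(α − 1) = 14.6/2.210 = 6.61 nM.

6.61 nM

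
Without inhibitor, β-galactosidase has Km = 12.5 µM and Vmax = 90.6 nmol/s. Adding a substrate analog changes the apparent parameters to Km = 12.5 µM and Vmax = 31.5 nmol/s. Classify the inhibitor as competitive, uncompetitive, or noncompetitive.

noncompetitive

Vmax decreases (90.6 → 31.5 nmol/s) while Km is unchanged — pure noncompetitive inhibition.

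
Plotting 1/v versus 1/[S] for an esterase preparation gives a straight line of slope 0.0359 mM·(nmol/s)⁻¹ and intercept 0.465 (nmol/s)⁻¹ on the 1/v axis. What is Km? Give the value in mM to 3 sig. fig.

y-intercept = 1/Vmax ⇒ Vmax = 2.15 nmol/s; slope = Km/Vmax ⇒ Km = slope × Vmax.
Km = 0.0359 × 2.15 = 0.0772 mM.

0.0772 mM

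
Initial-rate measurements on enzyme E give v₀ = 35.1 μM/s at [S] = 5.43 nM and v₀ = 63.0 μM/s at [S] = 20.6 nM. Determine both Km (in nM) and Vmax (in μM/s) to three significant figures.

Km = 8.19 nM; Vmax = 88.1 μM/s

In reciprocal form, 1/v = (Km/Vmax)·(1/[S]) + 1/Vmax. The two points give (1/[S], 1/v) = (0.1842, 0.02849) and (0.04854, 0.01587).
Slope = (0.02849 − 0.01587)/(0.1842 − 0.04854) = 0.09303; intercept = 0.02849 − 0.09303×0.1842 = 0.01136.
Vmax = 1/intercept = 88.1 μM/s; Km = slope × Vmax = 0.09303 × 88.1 = 8.19 nM.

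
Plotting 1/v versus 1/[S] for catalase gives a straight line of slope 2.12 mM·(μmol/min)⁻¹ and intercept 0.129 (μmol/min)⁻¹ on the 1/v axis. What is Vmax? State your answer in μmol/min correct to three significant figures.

7.75 μmol/min

The y-intercept of a Lineweaver–Burk plot equals 1/Vmax, so Vmax = 1/0.129 = 7.75 μmol/min.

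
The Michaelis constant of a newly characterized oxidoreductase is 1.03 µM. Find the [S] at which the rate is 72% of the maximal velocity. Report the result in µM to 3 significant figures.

2.65 µM

v/Vmax = [S]/(Km+[S]) = 0.72, so [S] = Km·0.72/(1 − 0.72) = 1.03 × 2.571.
[S] = 2.65 µM.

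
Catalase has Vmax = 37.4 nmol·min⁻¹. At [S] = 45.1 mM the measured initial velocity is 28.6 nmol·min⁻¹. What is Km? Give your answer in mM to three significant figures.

From v = Vmax[S]/(Km+[S]), Km = [S](Vmax − v)/v.
Km = 45.1 × (37.4 − 28.6) / 28.6 = 396.9/28.6 = 13.9 mM.

13.9 mM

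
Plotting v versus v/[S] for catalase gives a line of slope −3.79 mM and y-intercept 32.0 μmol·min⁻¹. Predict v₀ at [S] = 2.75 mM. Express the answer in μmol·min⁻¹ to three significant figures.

In the Eadie–Hofstee form v = Vmax − Km·(v/[S]), the slope is −Km and the intercept is Vmax, so Km = 3.79 mM and Vmax = 32.0 μmol·min⁻¹.
v = 32.0 × 2.75/(3.79 + 2.75) = 13.5 μmol·min⁻¹.

13.5 μmol·min⁻¹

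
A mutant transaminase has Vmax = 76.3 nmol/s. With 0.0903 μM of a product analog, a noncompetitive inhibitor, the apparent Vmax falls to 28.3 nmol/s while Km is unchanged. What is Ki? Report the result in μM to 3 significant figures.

0.0532 μM

Noncompetitive: Vmax,app = Vmax/α with α = 1 + [I]/Ki.
α = Vmax/Vmax,app = 76.3/28.3 = 2.696.
Since α = 1 + [I]/Ki, [I]/Ki = 2.696 − 1 = 1.696 and Ki = 0.0903/1.696 = 0.0532 μM.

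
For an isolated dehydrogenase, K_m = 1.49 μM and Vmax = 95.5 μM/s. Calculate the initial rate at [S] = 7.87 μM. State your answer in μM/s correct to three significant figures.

v = Vmax·[S]/(Km + [S]) = 95.5 × 7.87 / (1.49 + 7.87)
  = 751.6 / 9.360 = 80.3 μM/s.

80.3 μM/s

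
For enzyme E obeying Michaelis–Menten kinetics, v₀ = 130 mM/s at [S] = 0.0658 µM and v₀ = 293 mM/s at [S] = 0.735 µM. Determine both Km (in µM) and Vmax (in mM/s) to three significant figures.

Km = 0.103 µM; Vmax = 334 mM/s

In reciprocal form, 1/v = (Km/Vmax)·(1/[S]) + 1/Vmax. The two points give (1/[S], 1/v) = (15.20, 0.007692) and (1.361, 0.003413).
Slope = (0.007692 − 0.003413)/(15.20 − 1.361) = 0.0003093; intercept = 0.007692 − 0.0003093×15.20 = 0.002992.
Vmax = 1/intercept = 334 mM/s; Km = slope × Vmax = 0.0003093 × 334 = 0.103 µM.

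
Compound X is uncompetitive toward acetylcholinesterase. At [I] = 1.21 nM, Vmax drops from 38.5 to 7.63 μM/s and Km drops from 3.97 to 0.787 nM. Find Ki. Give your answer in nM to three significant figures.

Uncompetitive: Vmax,app = Vmax/α (and Km,app = Km/α) with α = 1 + [I]/Ki.
α = Vmax/Vmax,app = 38.5/7.63 = 5.046.
Since α = 1 + [I]/Ki, [I]/Ki = 5.046 − 1 = 4.046 and Ki = 1.21/4.046 = 0.299 nM.

0.299 nM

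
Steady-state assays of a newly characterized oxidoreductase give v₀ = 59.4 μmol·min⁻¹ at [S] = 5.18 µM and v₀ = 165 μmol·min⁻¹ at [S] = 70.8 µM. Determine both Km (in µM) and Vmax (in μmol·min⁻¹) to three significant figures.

Km = 11.6 µM; Vmax = 192 μmol·min⁻¹

In reciprocal form, 1/v = (Km/Vmax)·(1/[S]) + 1/Vmax. The two points give (1/[S], 1/v) = (0.1931, 0.01684) and (0.01412, 0.006061).
Slope = (0.01684 − 0.006061)/(0.1931 − 0.01412) = 0.06022; intercept = 0.01684 − 0.06022×0.1931 = 0.005210.
Vmax = 1/intercept = 192 μmol·min⁻¹; Km = slope × Vmax = 0.06022 × 192 = 11.6 µM.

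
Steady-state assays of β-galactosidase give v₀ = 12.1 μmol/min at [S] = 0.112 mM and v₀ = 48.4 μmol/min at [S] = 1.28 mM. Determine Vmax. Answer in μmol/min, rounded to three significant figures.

From v = Vmax[S]/(Km+[S]), each point gives Vmax = v(Km+[S])/[S].
Equating: 12.1(Km+0.112)/0.112 = 48.4(Km+1.28)/1.28.
108.0·Km + 12.1 = 37.81·Km + 48.4, so (108.0 − 37.81)·Km = 48.4 − 12.1.
Km = 36.30/70.22 = 0.517 mM; then Vmax = 12.1(0.517+0.112)/0.112 = 67.9 μmol/min.

67.9 μmol/min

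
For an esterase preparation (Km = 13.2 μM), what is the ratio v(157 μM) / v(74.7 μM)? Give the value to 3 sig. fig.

1.09

The fractional saturations are [S]/(Km+[S]) = 74.7/87.90 = 0.8498 and 157/170.2 = 0.9224.
v₂/v₁ is just their ratio: 0.9224/0.8498 = 1.09.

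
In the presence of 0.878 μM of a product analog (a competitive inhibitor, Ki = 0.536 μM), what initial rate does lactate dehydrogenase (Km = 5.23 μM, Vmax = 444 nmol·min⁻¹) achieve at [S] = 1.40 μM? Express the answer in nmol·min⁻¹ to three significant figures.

α = 1 + [I]/Ki = 1 + 0.878/0.536 = 2.638.
For a competitive inhibitor, Vmax is unchanged and the apparent Km becomes α·Km: Km,app = 13.8 μM, Vmax,app = 444 nmol·min⁻¹.
v = Vmax,app·[S]/(Km,app + [S]) = 444 × 1.40/(13.8 + 1.40) = 40.9 nmol·min⁻¹.

40.9 nmol·min⁻¹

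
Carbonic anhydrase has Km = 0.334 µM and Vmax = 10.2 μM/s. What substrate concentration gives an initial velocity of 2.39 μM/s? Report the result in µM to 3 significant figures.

Rearranging v = Vmax[S]/(Km+[S]) gives [S] = Km·v/(Vmax − v).
[S] = 0.334 × 2.39 / (10.2 − 2.39) = 0.7983/7.810 = 0.102 µM.

0.102 µM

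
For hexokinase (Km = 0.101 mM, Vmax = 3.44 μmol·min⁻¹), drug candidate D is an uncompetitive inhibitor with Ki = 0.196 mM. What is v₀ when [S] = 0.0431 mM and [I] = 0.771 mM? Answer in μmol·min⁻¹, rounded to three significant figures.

With α = 1 + [I]/Ki = 1 + 0.771/0.196 = 4.934, the uncompetitive rate law is v = (Vmax/α)·[S] / (Km/α + [S]).
v = (3.44/4.934)×0.0431 / (0.101/4.934 + 0.0431) = 0.03005/0.06357 = 0.473 μmol·min⁻¹.

0.473 μmol·min⁻¹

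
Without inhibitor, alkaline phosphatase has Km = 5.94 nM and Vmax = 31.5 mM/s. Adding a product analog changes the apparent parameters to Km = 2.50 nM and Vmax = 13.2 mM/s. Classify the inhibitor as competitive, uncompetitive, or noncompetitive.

uncompetitive

Both Km and Vmax decrease by the same factor (~2.38-fold) — characteristic of uncompetitive inhibition.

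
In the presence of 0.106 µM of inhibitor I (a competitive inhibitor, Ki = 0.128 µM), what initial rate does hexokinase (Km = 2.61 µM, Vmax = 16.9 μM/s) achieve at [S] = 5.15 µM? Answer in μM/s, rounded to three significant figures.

8.77 μM/s

α = 1 + [I]/Ki = 1 + 0.106/0.128 = 1.828.
For a competitive inhibitor, Vmax is unchanged and the apparent Km becomes α·Km: Km,app = 4.77 µM, Vmax,app = 16.9 μM/s.
v = Vmax,app·[S]/(Km,app + [S]) = 16.9 × 5.15/(4.77 + 5.15) = 8.77 μM/s.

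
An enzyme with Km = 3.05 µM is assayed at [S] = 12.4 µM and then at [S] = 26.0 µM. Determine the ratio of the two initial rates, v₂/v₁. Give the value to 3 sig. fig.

1.12

Since Vmax cancels, v₂/v₁ = [S]₂(Km+[S]₁) / [S]₁(Km+[S]₂).
= 26.0×(3.05+12.4) / (12.4×(3.05+26.0)) = 401.7/360.2 = 1.12.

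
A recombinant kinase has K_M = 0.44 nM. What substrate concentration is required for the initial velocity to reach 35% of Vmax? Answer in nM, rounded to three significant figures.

v/Vmax = [S]/(Km+[S]) = 0.35, so [S] = Km·0.35/(1 − 0.35) = 0.44 × 0.5385.
[S] = 0.237 nM.

0.237 nM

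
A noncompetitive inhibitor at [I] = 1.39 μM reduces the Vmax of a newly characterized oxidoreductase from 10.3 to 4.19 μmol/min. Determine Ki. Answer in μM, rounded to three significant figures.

0.953 μM

Noncompetitive: Vmax,app = Vmax/α with α = 1 + [I]/Ki.
α = Vmax/Vmax,app = 10.3/4.19 = 2.458.
Since α = 1 + [I]/Ki, [I]/Ki = 2.458 − 1 = 1.458 and Ki = 1.39/1.458 = 0.953 μM.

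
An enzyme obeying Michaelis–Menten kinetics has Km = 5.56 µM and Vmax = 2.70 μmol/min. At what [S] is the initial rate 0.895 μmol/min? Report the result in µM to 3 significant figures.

Rearranging v = Vmax[S]/(Km+[S]) gives [S] = Km·v/(Vmax − v).
[S] = 5.56 × 0.895 / (2.70 − 0.895) = 4.976/1.805 = 2.76 µM.

2.76 µM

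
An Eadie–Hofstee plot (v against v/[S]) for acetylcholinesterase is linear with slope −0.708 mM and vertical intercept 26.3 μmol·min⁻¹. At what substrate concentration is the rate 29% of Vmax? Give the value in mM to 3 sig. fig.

0.289 mM

The Eadie–Hofstee slope gives Km = 0.708 mM (slope = −Km).
v/Vmax = [S]/(Km+[S]) = 0.29 ⇒ [S] = Km·0.29/(1−0.29) = 0.708 × 0.4085 = 0.289 mM.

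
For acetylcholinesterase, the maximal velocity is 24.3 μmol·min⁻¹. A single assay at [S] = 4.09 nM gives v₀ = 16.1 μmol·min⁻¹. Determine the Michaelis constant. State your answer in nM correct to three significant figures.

2.08 nM

v/Vmax = 16.1/24.3 = 0.6626 = [S]/(Km+[S]).
So Km + [S] = [S]/0.6626 = 6.173 nM, giving Km = 6.173 − 4.09 = 2.08 nM.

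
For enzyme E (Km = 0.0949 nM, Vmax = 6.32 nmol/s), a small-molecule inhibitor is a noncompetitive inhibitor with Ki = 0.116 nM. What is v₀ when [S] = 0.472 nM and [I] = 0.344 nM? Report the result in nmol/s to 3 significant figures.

1.33 nmol/s

α = 1 + [I]/Ki = 1 + 0.344/0.116 = 3.966.
For a noncompetitive inhibitor, Vmax is reduced to Vmax/α while Km is unchanged: Km,app = 0.0949 nM, Vmax,app = 1.59 nmol/s.
v = Vmax,app·[S]/(Km,app + [S]) = 1.59 × 0.472/(0.0949 + 0.472) = 1.33 nmol/s.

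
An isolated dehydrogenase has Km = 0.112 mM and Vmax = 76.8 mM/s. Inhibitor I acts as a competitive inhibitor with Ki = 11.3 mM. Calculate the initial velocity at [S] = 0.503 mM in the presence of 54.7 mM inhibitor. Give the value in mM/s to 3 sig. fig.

α = 1 + [I]/Ki = 1 + 54.7/11.3 = 5.841.
For a competitive inhibitor, Vmax is unchanged and the apparent Km becomes α·Km: Km,app = 0.654 mM, Vmax,app = 76.8 mM/s.
v = Vmax,app·[S]/(Km,app + [S]) = 76.8 × 0.503/(0.654 + 0.503) = 33.4 mM/s.

33.4 mM/s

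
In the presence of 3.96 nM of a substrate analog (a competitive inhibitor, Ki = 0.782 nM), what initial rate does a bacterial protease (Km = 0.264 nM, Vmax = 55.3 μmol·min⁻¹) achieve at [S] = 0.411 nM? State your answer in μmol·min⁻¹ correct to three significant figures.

11.3 μmol·min⁻¹

With α = 1 + [I]/Ki = 1 + 3.96/0.782 = 6.064, the competitive rate law is v = Vmax[S] / (αKm + [S]).
v = 55.3×0.411 / (6.064×0.264 + 0.411) = 22.73/2.012 = 11.3 μmol·min⁻¹.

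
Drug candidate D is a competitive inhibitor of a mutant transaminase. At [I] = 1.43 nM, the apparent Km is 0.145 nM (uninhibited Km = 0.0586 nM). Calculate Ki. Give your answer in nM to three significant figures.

Competitive: Km,app = α·Km with α = 1 + [I]/Ki.
α = Km,app/Km = 0.145/0.0586 = 2.474.
Ki = [I]/(α − 1) = 1.43/1.474 = 0.970 nM.

0.970 nM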